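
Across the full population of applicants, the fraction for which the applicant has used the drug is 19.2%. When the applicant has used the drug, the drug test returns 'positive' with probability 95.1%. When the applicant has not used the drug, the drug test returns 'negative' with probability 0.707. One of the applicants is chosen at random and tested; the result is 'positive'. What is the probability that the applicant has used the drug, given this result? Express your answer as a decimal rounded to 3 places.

P(H | E) ≈ 0.435

Write H for 'the applicant has used the drug'. Prior odds H:¬H = 0.192/0.808 = 0.23762. For the 'positive' outcome, the likelihood ratio is 0.951/0.293 = 3.2457.
Posterior odds = 0.23762 × 3.2457 = 0.77126, so P(H|E) = 0.77126/(1+0.77126) = 0.435.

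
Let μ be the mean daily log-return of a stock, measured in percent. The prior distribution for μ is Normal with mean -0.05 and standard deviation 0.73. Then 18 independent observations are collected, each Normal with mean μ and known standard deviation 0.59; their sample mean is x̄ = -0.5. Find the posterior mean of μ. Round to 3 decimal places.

Posterior mean ≈ -0.484

Prior precision 1/τ₀² = 1/0.73² = 1.87652; data precision n/σ² = 18/0.59² = 51.7093.
Posterior precision = 1.87652 + 51.7093 = 53.5858.
Posterior mean = (1.87652·-0.05 + 51.7093·-0.5) / 53.5858 = -0.484.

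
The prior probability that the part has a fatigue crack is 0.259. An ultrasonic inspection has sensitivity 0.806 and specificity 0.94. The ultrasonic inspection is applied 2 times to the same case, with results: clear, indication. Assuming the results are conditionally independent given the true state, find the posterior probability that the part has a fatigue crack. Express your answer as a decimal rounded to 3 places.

With H the event that the part has a fatigue crack, the joint likelihood of the observed sequence is P(data|H) = 0.194·0.806 = 0.15636 and P(data|¬H) = 0.94·0.06 = 0.056400.
Bayes: P(H|data) = 0.259·0.15636 / (0.259·0.15636 + 0.741·0.056400) = 0.040498/0.082291 = 0.4921.

Posterior P(H) ≈ 0.492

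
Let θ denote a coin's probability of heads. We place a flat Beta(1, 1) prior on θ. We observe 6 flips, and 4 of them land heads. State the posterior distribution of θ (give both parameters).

Observing 4 successes and 2 failures updates Beta(1, 1) by adding the success and failure counts to the two shape parameters: α = 1+4 = 5, β = 1+2 = 3.

Posterior: Beta(5, 3)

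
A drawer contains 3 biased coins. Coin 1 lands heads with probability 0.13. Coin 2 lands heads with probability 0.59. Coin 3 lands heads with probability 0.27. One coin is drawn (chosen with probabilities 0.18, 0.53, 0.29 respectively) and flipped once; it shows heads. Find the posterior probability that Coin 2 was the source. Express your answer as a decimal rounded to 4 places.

Posterior probability ≈ 0.7546

P(heads|C1) = 0.13; P(heads|C2) = 0.59; P(heads|C3) = 0.27.
Prior × likelihood for each source: 0.18·0.13=0.02340, 0.53·0.59=0.3127, 0.29·0.27=0.07830. Summing gives P(heads) = 0.41440.
P(Coin 2 | heads) = 0.3127 / 0.41440 = 0.7546.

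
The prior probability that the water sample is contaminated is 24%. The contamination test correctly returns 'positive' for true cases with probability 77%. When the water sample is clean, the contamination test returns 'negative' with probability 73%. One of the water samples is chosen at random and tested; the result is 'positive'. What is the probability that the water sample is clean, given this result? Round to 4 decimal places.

Write H for 'the water sample is contaminated'. Prior odds H:¬H = 0.24/0.76 = 0.31579. For the 'positive' outcome, the likelihood ratio is 0.77/0.27 = 2.8519.
Posterior odds = 0.31579 × 2.8519 = 0.90058, so P(H|E) = 0.90058/(1+0.90058) = 0.4738. Then P(¬H|E) = 1 − 0.4738 = 0.5262.

P(¬H | E) ≈ 0.5262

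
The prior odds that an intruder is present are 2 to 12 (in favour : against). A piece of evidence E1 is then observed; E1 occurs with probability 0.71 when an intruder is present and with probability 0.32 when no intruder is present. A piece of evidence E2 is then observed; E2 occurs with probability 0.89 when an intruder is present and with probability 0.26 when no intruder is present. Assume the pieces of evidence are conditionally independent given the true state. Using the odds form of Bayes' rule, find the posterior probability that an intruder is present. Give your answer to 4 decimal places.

Prior odds = 2/12 = 0.16667.
Likelihood ratio for E1 = 0.71/0.32 = 2.2188.
Likelihood ratio for E2 = 0.89/0.26 = 3.4231.
Posterior odds = prior odds × LR₁ × LR₂ = 1.2658.
Posterior probability = odds/(1+odds) = 1.2658/2.2658 = 0.5587.

Posterior probability ≈ 0.5587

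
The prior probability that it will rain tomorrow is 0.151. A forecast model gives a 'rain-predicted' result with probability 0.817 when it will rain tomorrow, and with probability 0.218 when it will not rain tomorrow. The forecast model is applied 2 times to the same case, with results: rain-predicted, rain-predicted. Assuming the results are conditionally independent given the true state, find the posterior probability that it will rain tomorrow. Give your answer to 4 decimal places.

Let H be the event that it will rain tomorrow; start with P(H) = 0.151. P('rain-predicted'|H) = 0.817, P('rain-predicted'|¬H) = 0.218.
Update on result 1 ('rain-predicted'): P(H) ← 0.817·0.1510 / (0.817·0.1510 + 0.218·0.8490) = 0.12337/0.30845 = 0.4000.
Update on result 2 ('rain-predicted'): P(H) ← 0.817·0.4000 / (0.817·0.4000 + 0.218·0.6000) = 0.32677/0.45758 = 0.7141.

Posterior P(H) ≈ 0.7141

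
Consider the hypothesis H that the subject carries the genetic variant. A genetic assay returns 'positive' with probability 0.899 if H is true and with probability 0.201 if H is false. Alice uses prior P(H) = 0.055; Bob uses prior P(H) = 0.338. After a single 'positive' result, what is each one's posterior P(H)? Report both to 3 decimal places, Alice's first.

Alice: 0.207; Bob: 0.695

P('+'|H) = 0.899, P('+'|¬H) = 0.201.
Alice: numerator 0.899·0.055 = 0.049445; evidence = 0.049445+0.201·0.945 = 0.23939; posterior = 0.207.
Bob: numerator 0.899·0.338 = 0.30386; evidence = 0.30386+0.201·0.662 = 0.43692; posterior = 0.695.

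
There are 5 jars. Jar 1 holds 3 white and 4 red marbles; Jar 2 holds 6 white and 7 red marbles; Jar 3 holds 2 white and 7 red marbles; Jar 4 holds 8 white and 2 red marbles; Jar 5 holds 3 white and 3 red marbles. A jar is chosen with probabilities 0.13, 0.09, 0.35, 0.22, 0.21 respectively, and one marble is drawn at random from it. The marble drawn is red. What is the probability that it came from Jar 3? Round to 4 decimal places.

Posterior probability ≈ 0.5004

P(red|Jar 1) = 0.5714; P(red|Jar 2) = 0.5385; P(red|Jar 3) = 0.7778; P(red|Jar 4) = 0.2; P(red|Jar 5) = 0.5.
Prior × likelihood for each source: 0.13·0.5714=0.07429, 0.09·0.5385=0.04846, 0.35·0.7778=0.2722, 0.22·0.2=0.04400, 0.21·0.5=0.1050. Summing gives P(red) = 0.54397.
P(Jar 3 | red) = 0.2722 / 0.54397 = 0.5004.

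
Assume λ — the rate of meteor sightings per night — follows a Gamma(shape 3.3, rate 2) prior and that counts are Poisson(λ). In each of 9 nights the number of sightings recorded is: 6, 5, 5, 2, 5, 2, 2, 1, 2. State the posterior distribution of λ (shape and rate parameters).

Posterior: Gamma(shape=33.3, rate=11)

The Poisson likelihood adds the total count to the shape and the number of exposure periods to the rate. Here ∑xᵢ = 30 and n = 9, so shape 3.3→33.3 and rate 2→11.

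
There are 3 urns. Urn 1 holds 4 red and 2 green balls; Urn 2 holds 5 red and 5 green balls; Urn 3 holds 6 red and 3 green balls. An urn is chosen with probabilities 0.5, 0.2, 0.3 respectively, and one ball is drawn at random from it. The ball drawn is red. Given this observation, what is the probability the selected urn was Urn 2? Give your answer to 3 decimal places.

Posterior probability ≈ 0.158

P(red|Urn 1) = 0.6667; P(red|Urn 2) = 0.5; P(red|Urn 3) = 0.6667.
Prior × likelihood for each source: 0.5·0.6667=0.3333, 0.2·0.5=0.1000, 0.3·0.6667=0.2000. Summing gives P(red) = 0.63333.
P(Urn 2 | red) = 0.1000 / 0.63333 = 0.158.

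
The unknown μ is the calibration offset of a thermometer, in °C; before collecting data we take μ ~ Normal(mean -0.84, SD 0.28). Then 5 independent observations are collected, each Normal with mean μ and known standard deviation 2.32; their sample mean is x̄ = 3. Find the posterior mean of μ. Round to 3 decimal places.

Prior precision 1/τ₀² = 1/0.28² = 12.7551; data precision n/σ² = 5/2.32² = 0.928954.
Posterior precision = 12.7551 + 0.928954 = 13.6841.
Posterior mean = (12.7551·-0.84 + 0.928954·3) / 13.6841 = -0.579.

Posterior mean ≈ -0.579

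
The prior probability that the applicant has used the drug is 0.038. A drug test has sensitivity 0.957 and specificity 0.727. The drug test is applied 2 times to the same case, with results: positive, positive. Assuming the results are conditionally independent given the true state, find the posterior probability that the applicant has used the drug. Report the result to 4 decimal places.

Let H be the event that the applicant has used the drug; start with P(H) = 0.038. P('positive'|H) = 0.957, P('positive'|¬H) = 0.273.
Update on result 1 ('positive'): P(H) ← 0.957·0.0380 / (0.957·0.0380 + 0.273·0.9620) = 0.036366/0.29899 = 0.1216.
Update on result 2 ('positive'): P(H) ← 0.957·0.1216 / (0.957·0.1216 + 0.273·0.8784) = 0.11640/0.35619 = 0.3268.

Posterior P(H) ≈ 0.3268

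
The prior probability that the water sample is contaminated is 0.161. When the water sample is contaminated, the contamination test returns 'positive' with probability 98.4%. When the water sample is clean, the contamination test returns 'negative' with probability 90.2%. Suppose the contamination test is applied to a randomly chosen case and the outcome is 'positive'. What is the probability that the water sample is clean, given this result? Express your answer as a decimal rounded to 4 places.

P(¬H | E) ≈ 0.3417

Write H for 'the water sample is contaminated'. Prior odds H:¬H = 0.161/0.839 = 0.19190. For the 'positive' outcome, the likelihood ratio is 0.984/0.098 = 10.041.
Posterior odds = 0.19190 × 10.041 = 1.9268, so P(H|E) = 1.9268/(1+1.9268) = 0.6583. Then P(¬H|E) = 1 − 0.6583 = 0.3417.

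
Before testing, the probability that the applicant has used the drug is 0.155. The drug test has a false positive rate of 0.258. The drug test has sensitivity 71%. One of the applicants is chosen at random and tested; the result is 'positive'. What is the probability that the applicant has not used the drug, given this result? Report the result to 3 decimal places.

Let H be the event that the applicant has used the drug. P(H) = 0.155, so P(¬H) = 0.845. With E the 'positive' result, P(E|H) = 0.71 and P(E|¬H) = 0.258.
P(E) = 0.71·0.155 + 0.258·0.845 = 0.11005 + 0.21801 = 0.32806.
By Bayes' theorem, P(H|E) = 0.11005 / 0.32806 = 0.335. Hence P(¬H|E) = 1 − 0.335 = 0.665.

P(¬H | E) ≈ 0.665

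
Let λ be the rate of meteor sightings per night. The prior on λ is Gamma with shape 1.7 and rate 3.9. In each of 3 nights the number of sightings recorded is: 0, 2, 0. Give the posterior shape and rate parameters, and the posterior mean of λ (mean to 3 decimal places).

Posterior: Gamma(shape=3.7, rate=6.9); mean ≈ 0.536

Total count ∑xᵢ = 2 over n = 3 nights.
Gamma is conjugate to the Poisson likelihood: posterior is Gamma(shape = 1.7+2 = 3.7, rate = 3.9+3 = 6.9).
Posterior mean = shape/rate = 3.7/6.9 = 0.536.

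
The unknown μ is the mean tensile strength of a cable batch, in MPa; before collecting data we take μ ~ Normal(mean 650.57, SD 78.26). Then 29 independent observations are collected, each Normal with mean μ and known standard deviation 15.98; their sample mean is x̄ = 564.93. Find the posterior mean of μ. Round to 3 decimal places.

Posterior mean ≈ 565.053

Prior precision 1/τ₀² = 1/78.26² = 0.00016328; data precision n/σ² = 29/15.98² = 0.113565.
Posterior precision = 0.00016328 + 0.113565 = 0.113728.
Posterior mean = (0.00016328·650.57 + 0.113565·564.93) / 0.113728 = 565.053.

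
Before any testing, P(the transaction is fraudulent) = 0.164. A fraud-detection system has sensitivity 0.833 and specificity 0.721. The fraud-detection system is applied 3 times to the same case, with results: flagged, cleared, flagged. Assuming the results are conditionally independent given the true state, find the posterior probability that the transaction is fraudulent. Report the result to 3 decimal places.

Posterior P(H) ≈ 0.288

Let H be the event that the transaction is fraudulent; start with P(H) = 0.164. P('flagged'|H) = 0.833, P('flagged'|¬H) = 0.279.
Update on result 1 ('flagged'): P(H) ← 0.833·0.1640 / (0.833·0.1640 + 0.279·0.8360) = 0.13661/0.36986 = 0.3694.
Update on result 2 ('cleared'): P(H) ← 0.167·0.3694 / (0.167·0.3694 + 0.721·0.6306) = 0.061684/0.51637 = 0.1195.
Update on result 3 ('flagged'): P(H) ← 0.833·0.1195 / (0.833·0.1195 + 0.279·0.8805) = 0.099507/0.34518 = 0.2883.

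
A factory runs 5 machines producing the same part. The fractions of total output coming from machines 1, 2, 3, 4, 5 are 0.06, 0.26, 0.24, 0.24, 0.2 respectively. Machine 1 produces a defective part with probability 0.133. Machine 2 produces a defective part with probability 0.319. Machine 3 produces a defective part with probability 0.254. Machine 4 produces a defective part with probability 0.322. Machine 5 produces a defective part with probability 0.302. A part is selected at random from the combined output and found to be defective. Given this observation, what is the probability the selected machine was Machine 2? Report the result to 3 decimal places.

Posterior probability ≈ 0.286

P(defective|M1) = 0.133; P(defective|M2) = 0.319; P(defective|M3) = 0.254; P(defective|M4) = 0.322; P(defective|M5) = 0.302.
Prior × likelihood for each source: 0.06·0.133=0.007980, 0.26·0.319=0.08294, 0.24·0.254=0.06096, 0.24·0.322=0.07728, 0.2·0.302=0.06040. Summing gives P(defective) = 0.28956.
P(Machine 2 | defective) = 0.08294 / 0.28956 = 0.286.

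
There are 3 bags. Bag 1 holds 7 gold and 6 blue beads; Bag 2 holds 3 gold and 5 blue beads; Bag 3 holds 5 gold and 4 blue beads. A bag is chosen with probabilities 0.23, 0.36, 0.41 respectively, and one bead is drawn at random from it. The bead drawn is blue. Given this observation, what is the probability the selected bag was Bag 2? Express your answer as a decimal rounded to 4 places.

P(blue|Bag 1) = 0.4615; P(blue|Bag 2) = 0.625; P(blue|Bag 3) = 0.4444.
Prior × likelihood for each source: 0.23·0.4615=0.1062, 0.36·0.625=0.2250, 0.41·0.4444=0.1822. Summing gives P(blue) = 0.51338.
P(Bag 2 | blue) = 0.2250 / 0.51338 = 0.4383.

Posterior probability ≈ 0.4383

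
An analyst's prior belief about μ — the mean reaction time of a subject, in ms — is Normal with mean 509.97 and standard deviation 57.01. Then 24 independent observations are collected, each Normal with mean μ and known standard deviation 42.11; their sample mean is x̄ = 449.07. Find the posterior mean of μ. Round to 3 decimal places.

With known σ, the Normal prior is conjugate. Weight on the data is w = (n/σ²)/(n/σ² + 1/τ₀²) = 0.0135345/(0.0135345+0.00030768) = 0.97777.
Posterior mean = w·x̄ + (1−w)·μ₀ = 0.97777·449.07 + 0.022228·509.97 = 450.424.

Posterior mean ≈ 450.424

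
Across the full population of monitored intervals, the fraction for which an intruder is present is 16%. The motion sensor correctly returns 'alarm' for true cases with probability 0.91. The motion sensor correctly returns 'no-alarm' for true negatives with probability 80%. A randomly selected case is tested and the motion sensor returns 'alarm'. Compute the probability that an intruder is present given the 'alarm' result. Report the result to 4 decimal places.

P(H | E) ≈ 0.4643

Let H be the event that an intruder is present. P(H) = 0.16, so P(¬H) = 0.84. With E the 'alarm' result, P(E|H) = 0.91 and P(E|¬H) = 0.2.
P(E) = 0.91·0.16 + 0.2·0.84 = 0.14560 + 0.16800 = 0.31360.
By Bayes' theorem, P(H|E) = 0.14560 / 0.31360 = 0.4643.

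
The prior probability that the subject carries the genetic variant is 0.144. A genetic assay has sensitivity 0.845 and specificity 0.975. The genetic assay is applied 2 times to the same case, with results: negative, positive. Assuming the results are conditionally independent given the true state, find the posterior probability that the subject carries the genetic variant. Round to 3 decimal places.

Posterior P(H) ≈ 0.475

With H the event that the subject carries the genetic variant, the joint likelihood of the observed sequence is P(data|H) = 0.155·0.845 = 0.13098 and P(data|¬H) = 0.975·0.025 = 0.024375.
Bayes: P(H|data) = 0.144·0.13098 / (0.144·0.13098 + 0.856·0.024375) = 0.018860/0.039725 = 0.4748.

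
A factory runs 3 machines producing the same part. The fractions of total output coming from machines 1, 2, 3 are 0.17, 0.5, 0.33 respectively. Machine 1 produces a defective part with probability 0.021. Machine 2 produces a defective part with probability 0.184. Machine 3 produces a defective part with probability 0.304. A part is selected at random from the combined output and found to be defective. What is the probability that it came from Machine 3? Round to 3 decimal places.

Posterior probability ≈ 0.512

P(defective|M1) = 0.021; P(defective|M2) = 0.184; P(defective|M3) = 0.304.
Prior × likelihood for each source: 0.17·0.021=0.003570, 0.5·0.184=0.09200, 0.33·0.304=0.1003. Summing gives P(defective) = 0.19589.
P(Machine 3 | defective) = 0.1003 / 0.19589 = 0.512.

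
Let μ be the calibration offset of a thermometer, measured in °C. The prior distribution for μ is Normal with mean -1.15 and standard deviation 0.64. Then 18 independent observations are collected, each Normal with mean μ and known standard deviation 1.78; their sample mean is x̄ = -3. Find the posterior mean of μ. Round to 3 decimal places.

Posterior mean ≈ -2.444

Prior precision 1/τ₀² = 1/0.64² = 2.44141; data precision n/σ² = 18/1.78² = 5.68110.
Posterior precision = 2.44141 + 5.68110 = 8.12251.
Posterior mean = (2.44141·-1.15 + 5.68110·-3) / 8.12251 = -2.444.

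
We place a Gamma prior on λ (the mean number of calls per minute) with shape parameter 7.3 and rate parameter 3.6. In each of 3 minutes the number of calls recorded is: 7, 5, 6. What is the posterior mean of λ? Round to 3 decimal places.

The Poisson likelihood adds the total count to the shape and the number of exposure periods to the rate. Here ∑xᵢ = 18 and n = 3, so shape 7.3→25.3 and rate 3.6→6.6.
Posterior mean = shape/rate = 25.3/6.6 = 3.833.

Posterior mean ≈ 3.833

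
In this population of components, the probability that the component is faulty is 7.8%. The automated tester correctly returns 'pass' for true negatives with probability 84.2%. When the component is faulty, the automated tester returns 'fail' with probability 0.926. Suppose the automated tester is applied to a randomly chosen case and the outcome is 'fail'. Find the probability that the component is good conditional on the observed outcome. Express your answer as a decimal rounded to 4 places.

Let H be the event that the component is faulty. P(H) = 0.078, so P(¬H) = 0.922. With E the 'fail' result, P(E|H) = 0.926 and P(E|¬H) = 0.158.
P(E) = 0.926·0.078 + 0.158·0.922 = 0.072228 + 0.14568 = 0.21790.
By Bayes' theorem, P(H|E) = 0.072228 / 0.21790 = 0.3315. Hence P(¬H|E) = 1 − 0.3315 = 0.6685.

P(¬H | E) ≈ 0.6685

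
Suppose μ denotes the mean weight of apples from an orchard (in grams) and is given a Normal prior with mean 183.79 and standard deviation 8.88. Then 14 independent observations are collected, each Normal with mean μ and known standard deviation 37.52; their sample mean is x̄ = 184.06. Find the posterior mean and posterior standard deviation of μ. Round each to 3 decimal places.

Posterior mean ≈ 183.909; posterior SD ≈ 6.648

Prior precision 1/τ₀² = 1/8.88² = 0.0126816; data precision n/σ² = 14/37.52² = 0.00994494.
Posterior precision = 0.0126816 + 0.00994494 = 0.0226265, giving posterior SD = 1/√0.0226265 = 6.648.
Posterior mean = (0.0126816·183.79 + 0.00994494·184.06) / 0.0226265 = 183.909.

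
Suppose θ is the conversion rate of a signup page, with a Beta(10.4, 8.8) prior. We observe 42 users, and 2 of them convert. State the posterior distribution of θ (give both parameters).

Posterior: Beta(12.4, 48.8)

Observing 2 successes and 40 failures updates Beta(10.4, 8.8) by adding the success and failure counts to the two shape parameters: α = 10.4+2 = 12.4, β = 8.8+40 = 48.8.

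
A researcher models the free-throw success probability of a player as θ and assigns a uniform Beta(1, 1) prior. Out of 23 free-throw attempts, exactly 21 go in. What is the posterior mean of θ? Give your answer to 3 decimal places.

The binomial likelihood is conjugate to the Beta prior: with 21 successes and 2 failures, the posterior is Beta(1+21, 1+2) = Beta(22, 3).
E[θ | data] = 22/(22+3) = 0.880.

Posterior mean ≈ 0.880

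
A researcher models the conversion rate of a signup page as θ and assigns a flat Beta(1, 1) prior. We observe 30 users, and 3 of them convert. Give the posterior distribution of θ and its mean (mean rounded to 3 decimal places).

Observing 3 successes and 27 failures updates Beta(1, 1) by adding the success and failure counts to the two shape parameters: α = 1+3 = 4, β = 1+27 = 28.
E[θ | data] = 4/(4+28) = 0.125.

Posterior: Beta(4, 28); mean ≈ 0.125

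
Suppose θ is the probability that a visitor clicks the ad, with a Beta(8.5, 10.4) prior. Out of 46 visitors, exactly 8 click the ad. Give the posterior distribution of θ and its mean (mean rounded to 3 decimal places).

The binomial likelihood is conjugate to the Beta prior: with 8 successes and 38 failures, the posterior is Beta(8.5+8, 10.4+38) = Beta(16.5, 48.4).
E[θ | data] = 16.5/(16.5+48.4) = 0.254.

Posterior: Beta(16.5, 48.4); mean ≈ 0.254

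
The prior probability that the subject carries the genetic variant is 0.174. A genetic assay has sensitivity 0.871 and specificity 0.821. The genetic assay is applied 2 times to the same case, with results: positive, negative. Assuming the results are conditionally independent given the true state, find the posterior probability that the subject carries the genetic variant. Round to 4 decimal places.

Let H be the event that the subject carries the genetic variant; start with P(H) = 0.174. P('positive'|H) = 0.871, P('positive'|¬H) = 0.179.
Update on result 1 ('positive'): P(H) ← 0.871·0.1740 / (0.871·0.1740 + 0.179·0.8260) = 0.15155/0.29941 = 0.5062.
Update on result 2 ('negative'): P(H) ← 0.129·0.5062 / (0.129·0.5062 + 0.821·0.4938) = 0.065297/0.47072 = 0.1387.

Posterior P(H) ≈ 0.1387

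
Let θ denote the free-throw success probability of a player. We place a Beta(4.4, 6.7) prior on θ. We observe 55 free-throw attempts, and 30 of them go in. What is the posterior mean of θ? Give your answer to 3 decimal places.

Posterior mean ≈ 0.520

Observing 30 successes and 25 failures updates Beta(4.4, 6.7) by adding the success and failure counts to the two shape parameters: α = 4.4+30 = 34.4, β = 6.7+25 = 31.7.
Posterior mean = α/(α+β) = 34.4/66.1 = 0.520.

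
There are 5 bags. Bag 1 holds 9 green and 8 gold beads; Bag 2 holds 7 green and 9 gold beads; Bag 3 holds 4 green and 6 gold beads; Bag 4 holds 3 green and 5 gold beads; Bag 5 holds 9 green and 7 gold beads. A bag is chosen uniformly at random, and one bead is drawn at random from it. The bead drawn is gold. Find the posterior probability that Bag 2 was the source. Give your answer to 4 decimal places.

Posterior probability ≈ 0.2087

Tabulate prior·likelihood by source: [1] prior 0.2, lik 0.4706, product 0.09412; [2] prior 0.2, lik 0.5625, product 0.1125; [3] prior 0.2, lik 0.6, product 0.1200; [4] prior 0.2, lik 0.625, product 0.1250; [5] prior 0.2, lik 0.4375, product 0.08750.
Normalizing constant = 0.53912; the posterior for Bag 2 is its product over the sum, 0.1125/0.53912 = 0.2087.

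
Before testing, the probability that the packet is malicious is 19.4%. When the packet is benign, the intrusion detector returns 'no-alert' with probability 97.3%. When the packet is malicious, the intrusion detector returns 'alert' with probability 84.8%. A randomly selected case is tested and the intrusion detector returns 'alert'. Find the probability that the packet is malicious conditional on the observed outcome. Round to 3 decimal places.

Let H be the event that the packet is malicious. P(H) = 0.194, so P(¬H) = 0.806. With E the 'alert' result, P(E|H) = 0.848 and P(E|¬H) = 0.027.
P(E) = 0.848·0.194 + 0.027·0.806 = 0.16451 + 0.021762 = 0.18627.
By Bayes' theorem, P(H|E) = 0.16451 / 0.18627 = 0.883.

P(H | E) ≈ 0.883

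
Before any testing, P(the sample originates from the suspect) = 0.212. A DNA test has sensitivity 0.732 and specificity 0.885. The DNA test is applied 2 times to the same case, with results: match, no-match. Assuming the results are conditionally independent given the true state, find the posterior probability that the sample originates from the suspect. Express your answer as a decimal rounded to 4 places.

Posterior P(H) ≈ 0.3415

Let H be the event that the sample originates from the suspect; start with P(H) = 0.212. P('match'|H) = 0.732, P('match'|¬H) = 0.115.
Update on result 1 ('match'): P(H) ← 0.732·0.2120 / (0.732·0.2120 + 0.115·0.7880) = 0.15518/0.24580 = 0.6313.
Update on result 2 ('no-match'): P(H) ← 0.268·0.6313 / (0.268·0.6313 + 0.885·0.3687) = 0.16920/0.49547 = 0.3415.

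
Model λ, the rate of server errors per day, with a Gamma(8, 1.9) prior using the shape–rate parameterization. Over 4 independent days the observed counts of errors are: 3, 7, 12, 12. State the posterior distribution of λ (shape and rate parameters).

The Poisson likelihood adds the total count to the shape and the number of exposure periods to the rate. Here ∑xᵢ = 34 and n = 4, so shape 8→42 and rate 1.9→5.9.

Posterior: Gamma(shape=42, rate=5.9)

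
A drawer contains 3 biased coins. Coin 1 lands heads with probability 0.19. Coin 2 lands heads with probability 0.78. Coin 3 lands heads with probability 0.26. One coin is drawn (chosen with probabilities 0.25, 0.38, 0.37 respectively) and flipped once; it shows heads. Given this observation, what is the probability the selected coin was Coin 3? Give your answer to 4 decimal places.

Posterior probability ≈ 0.2186

Tabulate prior·likelihood by source: [1] prior 0.25, lik 0.19, product 0.04750; [2] prior 0.38, lik 0.78, product 0.2964; [3] prior 0.37, lik 0.26, product 0.09620.
Normalizing constant = 0.44010; the posterior for Coin 3 is its product over the sum, 0.09620/0.44010 = 0.2186.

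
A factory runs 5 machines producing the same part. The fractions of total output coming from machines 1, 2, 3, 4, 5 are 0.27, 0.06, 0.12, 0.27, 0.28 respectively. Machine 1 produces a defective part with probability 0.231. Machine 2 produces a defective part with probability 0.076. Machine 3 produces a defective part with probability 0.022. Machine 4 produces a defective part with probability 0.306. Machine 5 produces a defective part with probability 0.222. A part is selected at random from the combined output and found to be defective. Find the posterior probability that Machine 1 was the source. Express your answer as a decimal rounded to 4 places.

P(defective|M1) = 0.231; P(defective|M2) = 0.076; P(defective|M3) = 0.022; P(defective|M4) = 0.306; P(defective|M5) = 0.222.
Prior × likelihood for each source: 0.27·0.231=0.06237, 0.06·0.076=0.004560, 0.12·0.022=0.002640, 0.27·0.306=0.08262, 0.28·0.222=0.06216. Summing gives P(defective) = 0.21435.
P(Machine 1 | defective) = 0.06237 / 0.21435 = 0.2910.

Posterior probability ≈ 0.2910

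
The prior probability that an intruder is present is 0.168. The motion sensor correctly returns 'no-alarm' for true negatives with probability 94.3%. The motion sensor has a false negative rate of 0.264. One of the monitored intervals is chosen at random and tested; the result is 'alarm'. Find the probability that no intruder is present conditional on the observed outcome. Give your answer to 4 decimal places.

P(¬H | E) ≈ 0.2772

Let H be the event that an intruder is present. P(H) = 0.168, so P(¬H) = 0.832. With E the 'alarm' result, P(E|H) = 0.736 and P(E|¬H) = 0.057.
P(E) = 0.736·0.168 + 0.057·0.832 = 0.12365 + 0.047424 = 0.17107.
By Bayes' theorem, P(H|E) = 0.12365 / 0.17107 = 0.7228. Hence P(¬H|E) = 1 − 0.7228 = 0.2772.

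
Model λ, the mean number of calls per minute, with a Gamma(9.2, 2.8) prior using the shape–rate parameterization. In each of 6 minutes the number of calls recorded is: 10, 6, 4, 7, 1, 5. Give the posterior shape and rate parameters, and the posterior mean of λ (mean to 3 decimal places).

Posterior: Gamma(shape=42.2, rate=8.8); mean ≈ 4.795

The Poisson likelihood adds the total count to the shape and the number of exposure periods to the rate. Here ∑xᵢ = 33 and n = 6, so shape 9.2→42.2 and rate 2.8→8.8.
Posterior mean = shape/rate = 42.2/8.8 = 4.795.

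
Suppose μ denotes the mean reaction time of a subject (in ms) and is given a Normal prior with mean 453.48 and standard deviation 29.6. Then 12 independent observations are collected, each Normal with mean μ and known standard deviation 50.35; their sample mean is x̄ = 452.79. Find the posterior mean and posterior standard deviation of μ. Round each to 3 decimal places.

Posterior mean ≈ 452.924; posterior SD ≈ 13.047

Prior precision 1/τ₀² = 1/29.6² = 0.00114134; data precision n/σ² = 12/50.35² = 0.00473350.
Posterior precision = 0.00114134 + 0.00473350 = 0.00587484, giving posterior SD = 1/√0.00587484 = 13.047.
Posterior mean = (0.00114134·453.48 + 0.00473350·452.79) / 0.00587484 = 452.924.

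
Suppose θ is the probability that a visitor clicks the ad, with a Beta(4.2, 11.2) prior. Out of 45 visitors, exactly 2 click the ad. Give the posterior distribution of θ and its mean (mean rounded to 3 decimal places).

The binomial likelihood is conjugate to the Beta prior: with 2 successes and 43 failures, the posterior is Beta(4.2+2, 11.2+43) = Beta(6.2, 54.2).
Posterior mean = α/(α+β) = 6.2/60.4 = 0.103.

Posterior: Beta(6.2, 54.2); mean ≈ 0.103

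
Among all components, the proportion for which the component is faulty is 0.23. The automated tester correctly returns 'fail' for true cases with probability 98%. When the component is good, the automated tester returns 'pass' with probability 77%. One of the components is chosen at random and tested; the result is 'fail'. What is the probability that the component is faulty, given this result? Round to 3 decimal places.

P(H | E) ≈ 0.560

Let H be the event that the component is faulty. P(H) = 0.23, so P(¬H) = 0.77. With E the 'fail' result, P(E|H) = 0.98 and P(E|¬H) = 0.23.
P(E) = 0.98·0.23 + 0.23·0.77 = 0.22540 + 0.17710 = 0.40250.
By Bayes' theorem, P(H|E) = 0.22540 / 0.40250 = 0.560.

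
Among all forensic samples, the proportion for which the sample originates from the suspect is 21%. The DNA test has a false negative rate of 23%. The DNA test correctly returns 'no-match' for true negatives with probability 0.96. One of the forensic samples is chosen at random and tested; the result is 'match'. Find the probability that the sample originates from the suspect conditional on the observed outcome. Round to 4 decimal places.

Write H for 'the sample originates from the suspect'. Prior odds H:¬H = 0.21/0.79 = 0.26582. For the 'match' outcome, the likelihood ratio is 0.77/0.04 = 19.250.
Posterior odds = 0.26582 × 19.250 = 5.1171, so P(H|E) = 5.1171/(1+5.1171) = 0.8365.

P(H | E) ≈ 0.8365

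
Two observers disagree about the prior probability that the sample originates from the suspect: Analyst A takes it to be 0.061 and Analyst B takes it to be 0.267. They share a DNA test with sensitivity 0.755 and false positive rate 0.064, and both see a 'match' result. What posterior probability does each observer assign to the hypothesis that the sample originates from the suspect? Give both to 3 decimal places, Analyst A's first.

Analyst A: 0.434; Analyst B: 0.811

P('+'|H) = 0.755, P('+'|¬H) = 0.064.
Analyst A: numerator 0.755·0.061 = 0.046055; evidence = 0.046055+0.064·0.939 = 0.10615; posterior = 0.434.
Analyst B: numerator 0.755·0.267 = 0.20159; evidence = 0.20159+0.064·0.733 = 0.24850; posterior = 0.811.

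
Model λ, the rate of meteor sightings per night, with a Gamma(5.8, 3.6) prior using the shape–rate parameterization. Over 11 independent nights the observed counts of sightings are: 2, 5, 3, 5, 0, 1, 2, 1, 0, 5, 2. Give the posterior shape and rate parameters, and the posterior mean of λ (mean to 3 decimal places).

The Poisson likelihood adds the total count to the shape and the number of exposure periods to the rate. Here ∑xᵢ = 26 and n = 11, so shape 5.8→31.8 and rate 3.6→14.6.
E[λ | data] = 31.8/14.6 = 2.178.

Posterior: Gamma(shape=31.8, rate=14.6); mean ≈ 2.178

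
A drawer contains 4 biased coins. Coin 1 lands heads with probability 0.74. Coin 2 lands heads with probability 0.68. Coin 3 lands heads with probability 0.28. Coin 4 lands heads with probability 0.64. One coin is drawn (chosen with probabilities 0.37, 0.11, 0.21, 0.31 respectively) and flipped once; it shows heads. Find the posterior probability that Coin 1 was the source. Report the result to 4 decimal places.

Posterior probability ≈ 0.4520

P(heads|C1) = 0.74; P(heads|C2) = 0.68; P(heads|C3) = 0.28; P(heads|C4) = 0.64.
Prior × likelihood for each source: 0.37·0.74=0.2738, 0.11·0.68=0.07480, 0.21·0.28=0.05880, 0.31·0.64=0.1984. Summing gives P(heads) = 0.60580.
P(Coin 1 | heads) = 0.2738 / 0.60580 = 0.4520.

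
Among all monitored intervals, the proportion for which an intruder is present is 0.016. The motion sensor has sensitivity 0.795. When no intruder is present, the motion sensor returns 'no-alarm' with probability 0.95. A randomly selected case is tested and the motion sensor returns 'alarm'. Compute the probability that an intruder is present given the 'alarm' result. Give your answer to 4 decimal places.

Let H be the event that an intruder is present. P(H) = 0.016, so P(¬H) = 0.984. With E the 'alarm' result, P(E|H) = 0.795 and P(E|¬H) = 0.05.
P(E) = 0.795·0.016 + 0.05·0.984 = 0.012720 + 0.049200 = 0.061920.
By Bayes' theorem, P(H|E) = 0.012720 / 0.061920 = 0.2054.

P(H | E) ≈ 0.2054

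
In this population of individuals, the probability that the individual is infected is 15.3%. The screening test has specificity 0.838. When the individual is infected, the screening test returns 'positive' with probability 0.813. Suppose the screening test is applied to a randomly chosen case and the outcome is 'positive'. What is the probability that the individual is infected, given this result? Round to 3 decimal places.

P(H | E) ≈ 0.475

Write H for 'the individual is infected'. Prior odds H:¬H = 0.153/0.847 = 0.18064. For the 'positive' outcome, the likelihood ratio is 0.813/0.162 = 5.0185.
Posterior odds = 0.18064 × 5.0185 = 0.90653, so P(H|E) = 0.90653/(1+0.90653) = 0.475.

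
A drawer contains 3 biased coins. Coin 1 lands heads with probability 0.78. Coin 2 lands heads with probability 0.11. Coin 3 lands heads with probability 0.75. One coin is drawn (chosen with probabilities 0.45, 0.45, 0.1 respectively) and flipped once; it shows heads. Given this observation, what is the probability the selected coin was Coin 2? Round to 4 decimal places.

Posterior probability ≈ 0.1041

P(heads|C1) = 0.78; P(heads|C2) = 0.11; P(heads|C3) = 0.75.
Prior × likelihood for each source: 0.45·0.78=0.3510, 0.45·0.11=0.04950, 0.1·0.75=0.07500. Summing gives P(heads) = 0.47550.
P(Coin 2 | heads) = 0.04950 / 0.47550 = 0.1041.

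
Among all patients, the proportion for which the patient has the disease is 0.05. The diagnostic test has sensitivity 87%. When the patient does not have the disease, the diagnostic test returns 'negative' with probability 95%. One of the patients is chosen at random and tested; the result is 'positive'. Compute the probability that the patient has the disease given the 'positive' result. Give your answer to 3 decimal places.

Write H for 'the patient has the disease'. Prior odds H:¬H = 0.05/0.95 = 0.052632. For the 'positive' outcome, the likelihood ratio is 0.87/0.05 = 17.400.
Posterior odds = 0.052632 × 17.400 = 0.91579, so P(H|E) = 0.91579/(1+0.91579) = 0.478.

P(H | E) ≈ 0.478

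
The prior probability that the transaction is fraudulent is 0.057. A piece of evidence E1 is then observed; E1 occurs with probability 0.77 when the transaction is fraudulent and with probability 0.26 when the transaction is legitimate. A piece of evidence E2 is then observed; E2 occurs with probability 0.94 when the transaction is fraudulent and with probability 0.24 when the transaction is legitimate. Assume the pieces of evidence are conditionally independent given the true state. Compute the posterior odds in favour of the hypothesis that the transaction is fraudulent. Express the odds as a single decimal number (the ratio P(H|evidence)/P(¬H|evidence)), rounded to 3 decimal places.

Prior odds = 0.057/(1−0.057) = 0.060445. In log-odds, ln(0.060445) = -2.8060.
Add log likelihood ratios: ln(2.9615) + ln(3.9167) = 2.4509.
Posterior log-odds = -0.35507, so posterior odds = exp(-0.35507) = 0.70113.

Posterior odds ≈ 0.701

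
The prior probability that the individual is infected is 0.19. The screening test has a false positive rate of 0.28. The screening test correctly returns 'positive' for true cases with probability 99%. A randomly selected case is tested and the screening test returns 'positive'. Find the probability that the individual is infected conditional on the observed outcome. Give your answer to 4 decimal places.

P(H | E) ≈ 0.4534

Let H be the event that the individual is infected. P(H) = 0.19, so P(¬H) = 0.81. With E the 'positive' result, P(E|H) = 0.99 and P(E|¬H) = 0.28.
P(E) = 0.99·0.19 + 0.28·0.81 = 0.18810 + 0.22680 = 0.41490.
By Bayes' theorem, P(H|E) = 0.18810 / 0.41490 = 0.4534.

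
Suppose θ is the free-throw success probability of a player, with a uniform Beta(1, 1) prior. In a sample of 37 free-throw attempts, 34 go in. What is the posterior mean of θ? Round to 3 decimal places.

Observing 34 successes and 3 failures updates Beta(1, 1) by adding the success and failure counts to the two shape parameters: α = 1+34 = 35, β = 1+3 = 4.
Posterior mean = α/(α+β) = 35/39 = 0.897.

Posterior mean ≈ 0.897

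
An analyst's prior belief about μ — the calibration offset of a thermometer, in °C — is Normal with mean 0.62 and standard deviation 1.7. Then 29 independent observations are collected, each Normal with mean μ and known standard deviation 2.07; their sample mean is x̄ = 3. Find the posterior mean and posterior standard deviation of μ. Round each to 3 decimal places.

Posterior mean ≈ 2.884; posterior SD ≈ 0.375

Prior precision 1/τ₀² = 1/1.7² = 0.346021; data precision n/σ² = 29/2.07² = 6.76795.
Posterior precision = 0.346021 + 6.76795 = 7.11397, giving posterior SD = 1/√7.11397 = 0.375.
Posterior mean = (0.346021·0.62 + 6.76795·3) / 7.11397 = 2.884.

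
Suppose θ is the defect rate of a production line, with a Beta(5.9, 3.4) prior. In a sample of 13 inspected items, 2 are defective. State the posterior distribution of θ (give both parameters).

Posterior: Beta(7.9, 14.4)

The binomial likelihood is conjugate to the Beta prior: with 2 successes and 11 failures, the posterior is Beta(5.9+2, 3.4+11) = Beta(7.9, 14.4).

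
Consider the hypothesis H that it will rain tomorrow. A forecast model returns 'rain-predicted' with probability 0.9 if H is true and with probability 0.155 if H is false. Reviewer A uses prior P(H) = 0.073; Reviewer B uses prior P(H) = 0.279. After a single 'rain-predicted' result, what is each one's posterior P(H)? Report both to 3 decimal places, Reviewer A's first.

Reviewer A: 0.314; Reviewer B: 0.692

P('+'|H) = 0.9, P('+'|¬H) = 0.155.
Reviewer A: numerator 0.9·0.073 = 0.065700; evidence = 0.065700+0.155·0.927 = 0.20938; posterior = 0.314.
Reviewer B: numerator 0.9·0.279 = 0.25110; evidence = 0.25110+0.155·0.721 = 0.36286; posterior = 0.692.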